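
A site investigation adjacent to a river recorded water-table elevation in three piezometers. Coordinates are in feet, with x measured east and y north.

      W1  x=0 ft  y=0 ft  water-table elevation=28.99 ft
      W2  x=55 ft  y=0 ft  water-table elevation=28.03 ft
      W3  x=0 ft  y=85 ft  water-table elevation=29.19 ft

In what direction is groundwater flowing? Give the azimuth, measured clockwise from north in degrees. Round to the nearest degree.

098°

∂h/∂x = (28.03 − 28.99) / (55 − 0) = -0.01745
∂h/∂y = (29.19 − 28.99) / (85 − 0) = +0.002353
Flow direction (−∇h) has components (+0.01745 E, -0.002353 N).
Azimuth = atan2(E, N) = atan2(+0.01745, -0.002353) = 97.7° ≈ 098°.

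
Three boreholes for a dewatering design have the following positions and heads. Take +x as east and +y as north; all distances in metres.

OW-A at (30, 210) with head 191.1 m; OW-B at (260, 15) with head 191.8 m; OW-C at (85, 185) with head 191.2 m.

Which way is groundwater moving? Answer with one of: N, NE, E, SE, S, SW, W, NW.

With h = a·x + b·y + c and OW-A as origin, the differences give:
  230·a + (-195)·b = +0.7
  55·a + (-25)·b = +0.1
Eliminate b (×(-25) and ×(-195), subtract): 4975·a = 2.00 → a = ∂h/∂x = +0.0004020
Back-substitute: b = ∂h/∂y = -0.003116.
Flow = −∇h = (-0.0004020 east, +0.003116 north), which points north.

N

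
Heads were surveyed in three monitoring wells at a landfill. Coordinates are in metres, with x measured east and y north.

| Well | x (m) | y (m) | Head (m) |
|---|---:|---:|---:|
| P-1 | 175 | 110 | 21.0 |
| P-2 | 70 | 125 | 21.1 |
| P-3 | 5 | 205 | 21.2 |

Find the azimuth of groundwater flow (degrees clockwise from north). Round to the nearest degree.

122°

Taking P-1 as reference: P-2−P-1 = (-105, 15, +0.1); P-3−P-1 = (-170, 95, +0.2).
Determinant of the coordinate differences = (-105)·95 − (-170)·15 = -7425.
∂h/∂x = [(+0.1)·95 − (+0.2)·15] / -7425 = -0.0008754
∂h/∂y = [(-105)·(+0.2) − (-170)·(+0.1)] / -7425 = +0.0005387
Flow direction (−∇h) has components (+0.0008754 E, -0.0005387 N).
Azimuth = atan2(E, N) = atan2(+0.0008754, -0.0005387) = 121.6° ≈ 122°.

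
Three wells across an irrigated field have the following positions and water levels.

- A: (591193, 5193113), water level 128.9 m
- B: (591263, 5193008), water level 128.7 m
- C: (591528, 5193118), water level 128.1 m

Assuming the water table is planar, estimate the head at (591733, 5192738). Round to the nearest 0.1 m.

Taking A as reference: B−A = (70, -105, -0.2); C−A = (335, 5, -0.8).
Solve a·Δx + b·Δy = Δh: det = 70·5 − 335·(-105) = 35525.
∂h/∂x = [(-0.2)·5 − (-0.8)·(-105)] / 35525 = -0.002393
∂h/∂y = [70·(-0.8) − 335·(-0.2)] / 35525 = +0.0003096
h(591733, 5192738) = 128.9 + (-0.002393)·(540) + (+0.0003096)·(-375) = 128.9 -1.292 -0.116 = 127.492 m.

127.5 m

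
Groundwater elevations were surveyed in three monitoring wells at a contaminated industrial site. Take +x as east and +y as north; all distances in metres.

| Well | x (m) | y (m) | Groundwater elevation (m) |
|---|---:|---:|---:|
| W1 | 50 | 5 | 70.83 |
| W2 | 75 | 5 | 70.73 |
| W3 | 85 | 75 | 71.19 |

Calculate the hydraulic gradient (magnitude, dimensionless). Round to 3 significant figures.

With h = a·x + b·y + c and W1 as origin, the differences give:
  25·a + 0·b = -0.10
  35·a + 70·b = +0.36
Eliminate b (×70 and ×0, subtract): 1750·a = -7.000 → a = ∂h/∂x = -0.004000
Back-substitute: b = ∂h/∂y = +0.007143.
|∇h| = √(-0.004000² + 0.007143²) = 0.008187

0.00819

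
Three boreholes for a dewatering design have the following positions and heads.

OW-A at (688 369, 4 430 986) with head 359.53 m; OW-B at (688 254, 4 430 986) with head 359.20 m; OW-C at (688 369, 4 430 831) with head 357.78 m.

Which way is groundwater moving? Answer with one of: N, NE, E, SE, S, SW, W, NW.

S

∂h/∂x = (359.20 − 359.53) / (688254 − 688369) = +0.002870
∂h/∂y = (357.78 − 359.53) / (4430831 − 4430986) = +0.01129
Flow = −∇h = (-0.002870 east, -0.01129 north), which points south.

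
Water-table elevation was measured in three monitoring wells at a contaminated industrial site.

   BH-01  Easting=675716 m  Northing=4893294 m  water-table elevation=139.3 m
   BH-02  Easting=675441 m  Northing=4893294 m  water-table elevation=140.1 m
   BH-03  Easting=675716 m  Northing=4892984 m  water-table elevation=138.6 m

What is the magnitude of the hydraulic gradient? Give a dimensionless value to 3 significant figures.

0.00368

∂h/∂x = (140.1 − 139.3) / (675441 − 675716) = -0.002909
∂h/∂y = (138.6 − 139.3) / (4892984 − 4893294) = +0.002258
|∇h| = √(-0.002909² + 0.002258²) = 0.003683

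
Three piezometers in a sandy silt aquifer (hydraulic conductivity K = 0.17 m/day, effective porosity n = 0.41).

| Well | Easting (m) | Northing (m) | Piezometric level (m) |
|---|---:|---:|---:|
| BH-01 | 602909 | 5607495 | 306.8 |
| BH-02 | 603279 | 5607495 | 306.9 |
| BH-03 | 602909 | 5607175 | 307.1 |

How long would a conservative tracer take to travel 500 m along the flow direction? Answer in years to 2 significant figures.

∂h/∂x = (306.9 − 306.8) / (603279 − 602909) = +0.0002703
∂h/∂y = (307.1 − 306.8) / (5607175 − 5607495) = -0.0009375
|∇h| = √(0.0002703² + -0.0009375²) = 0.0009757
Seepage velocity v = K·i/n = 0.17 × 0.0009757 / 0.41 = 0.0004046 m/day.
t = 500 / 0.0004046 = 1.236e+06 days = 3.38e+03 years.

3400 years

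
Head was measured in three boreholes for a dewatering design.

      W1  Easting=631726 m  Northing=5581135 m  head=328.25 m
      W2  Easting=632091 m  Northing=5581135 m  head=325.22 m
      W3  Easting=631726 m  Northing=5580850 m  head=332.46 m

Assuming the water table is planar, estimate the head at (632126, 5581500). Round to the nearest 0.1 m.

∂h/∂x = (325.22 − 328.25) / (632091 − 631726) = -0.008301
∂h/∂y = (332.46 − 328.25) / (5580850 − 5581135) = -0.01477
h(632126, 5581500) = 328.25 + (-0.008301)·(400) + (-0.01477)·(365) = 328.25 -3.321 -5.392 = 319.538 m.

319.5 m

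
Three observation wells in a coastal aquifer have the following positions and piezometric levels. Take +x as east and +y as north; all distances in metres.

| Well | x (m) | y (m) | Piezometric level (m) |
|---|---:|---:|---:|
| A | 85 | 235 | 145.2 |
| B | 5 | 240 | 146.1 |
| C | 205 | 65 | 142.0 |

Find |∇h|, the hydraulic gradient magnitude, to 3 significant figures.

Differences from A: to B (Δx, Δy, Δh) = (-80, 5, +0.9); to C = (120, -170, -3.2).
Solve a·Δx + b·Δy = Δh: det = (-80)·(-170) − 120·5 = 13000.
∂h/∂x = [(+0.9)·(-170) − (-3.2)·5] / 13000 = -0.01054
∂h/∂y = [(-80)·(-3.2) − 120·(+0.9)] / 13000 = +0.01138
|∇h| = √(-0.01054² + 0.01138²) = 0.01551

0.0155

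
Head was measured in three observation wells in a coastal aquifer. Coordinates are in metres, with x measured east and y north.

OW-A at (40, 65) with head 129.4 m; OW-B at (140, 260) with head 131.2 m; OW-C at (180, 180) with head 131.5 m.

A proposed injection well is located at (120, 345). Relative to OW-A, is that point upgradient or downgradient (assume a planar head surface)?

upgradient

Differences from OW-A: to OW-B (Δx, Δy, Δh) = (100, 195, +1.8); to OW-C = (140, 115, +2.1).
Determinant of the coordinate differences = 100·115 − 140·195 = -15800.
∂h/∂x = [(+1.8)·115 − (+2.1)·195] / -15800 = +0.01282
∂h/∂y = [100·(+2.1) − 140·(+1.8)] / -15800 = +0.002658
Head at (120, 345) = 129.4 + (+0.01282)·(80) + (+0.002658)·(280) = 131.17 m.
That is higher than the 129.4 m at OW-A, so the point is upgradient.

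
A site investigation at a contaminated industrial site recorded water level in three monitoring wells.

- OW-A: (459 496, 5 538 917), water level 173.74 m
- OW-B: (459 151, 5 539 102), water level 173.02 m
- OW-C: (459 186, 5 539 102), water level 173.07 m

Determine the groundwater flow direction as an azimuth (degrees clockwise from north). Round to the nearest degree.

Differences from OW-A: to OW-B (Δx, Δy, Δh) = (-345, 185, -0.72); to OW-C = (-310, 185, -0.67).
Solve a·Δx + b·Δy = Δh: det = (-345)·185 − (-310)·185 = -6475.
∂h/∂x = [(-0.72)·185 − (-0.67)·185] / -6475 = +0.001429
∂h/∂y = [(-345)·(-0.67) − (-310)·(-0.72)] / -6475 = -0.001228
Flow direction (−∇h) has components (-0.001429 E, +0.001228 N).
Azimuth = atan2(E, N) = atan2(-0.001429, +0.001228) = 310.7° ≈ 311°.

311°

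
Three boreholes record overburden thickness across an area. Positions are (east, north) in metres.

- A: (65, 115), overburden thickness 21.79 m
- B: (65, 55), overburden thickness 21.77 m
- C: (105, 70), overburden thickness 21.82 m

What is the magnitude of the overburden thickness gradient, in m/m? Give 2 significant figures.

0.0012 m/m

Differences from A: to B (Δx, Δy, Δh) = (0, -60, -0.02); to C = (40, -45, +0.03).
Solve a·Δx + b·Δy = Δd: det = 0·(-45) − 40·(-60) = 2400.
∂d/∂x = [(-0.02)·(-45) − (+0.03)·(-60)] / 2400 = +0.001125
∂d/∂y = [0·(+0.03) − 40·(-0.02)] / 2400 = +0.0003333
|∇f| = √(0.001125² + 0.0003333²) = 0.001173 m/m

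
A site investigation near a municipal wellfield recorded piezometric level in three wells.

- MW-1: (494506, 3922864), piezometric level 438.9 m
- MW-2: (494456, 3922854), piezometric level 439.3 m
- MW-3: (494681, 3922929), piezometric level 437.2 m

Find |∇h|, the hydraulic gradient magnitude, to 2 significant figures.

Differences from MW-1: to MW-2 (Δx, Δy, Δh) = (-50, -10, +0.4); to MW-3 = (175, 65, -1.7).
Solve a·Δx + b·Δy = Δh: det = (-50)·65 − 175·(-10) = -1500.
∂h/∂x = [(+0.4)·65 − (-1.7)·(-10)] / -1500 = -0.006000
∂h/∂y = [(-50)·(-1.7) − 175·(+0.4)] / -1500 = -0.010000
|∇h| = √(-0.006000² + -0.010000²) = 0.01166

0.012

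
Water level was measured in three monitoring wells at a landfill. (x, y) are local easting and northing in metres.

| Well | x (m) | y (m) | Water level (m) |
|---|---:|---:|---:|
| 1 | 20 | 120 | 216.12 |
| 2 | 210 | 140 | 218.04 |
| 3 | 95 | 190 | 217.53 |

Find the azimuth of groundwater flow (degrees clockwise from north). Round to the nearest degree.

221°

Three-point gradient (reference 1): Δ to 2 = (190, 20, +1.92), Δ to 3 = (75, 70, +1.41).
∂h/∂x = +0.009000, ∂h/∂y = +0.01050 (det = 11800).
Flow direction (−∇h) has components (-0.009000 E, -0.01050 N).
Azimuth = atan2(E, N) = atan2(-0.009000, -0.01050) = 220.6° ≈ 221°.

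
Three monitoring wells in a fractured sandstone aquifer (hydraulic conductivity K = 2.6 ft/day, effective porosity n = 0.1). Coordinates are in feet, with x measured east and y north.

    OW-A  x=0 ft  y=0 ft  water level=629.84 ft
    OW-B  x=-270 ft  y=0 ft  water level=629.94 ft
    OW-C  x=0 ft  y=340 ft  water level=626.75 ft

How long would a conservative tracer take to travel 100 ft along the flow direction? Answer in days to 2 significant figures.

∂h/∂x = (629.94 − 629.84) / (-270 − 0) = -0.0003704
∂h/∂y = (626.75 − 629.84) / (340 − 0) = -0.009088
|∇h| = √(-0.0003704² + -0.009088²) = 0.009096
Seepage velocity v = K·i/n = 2.6 × 0.009096 / 0.1 = 0.2365 ft/day.
t = 100 / 0.2365 = 422.8 days.

420 days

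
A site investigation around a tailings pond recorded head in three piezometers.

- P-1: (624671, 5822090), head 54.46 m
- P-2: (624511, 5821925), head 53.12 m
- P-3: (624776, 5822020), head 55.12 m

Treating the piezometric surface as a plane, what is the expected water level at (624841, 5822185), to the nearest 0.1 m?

Taking P-1 as reference: P-2−P-1 = (-160, -165, -1.34); P-3−P-1 = (105, -70, +0.66).
Determinant of the coordinate differences = (-160)·(-70) − 105·(-165) = 28525.
∂h/∂x = [(-1.34)·(-70) − (+0.66)·(-165)] / 28525 = +0.007106
∂h/∂y = [(-160)·(+0.66) − 105·(-1.34)] / 28525 = +0.001230
h(624841, 5822185) = 54.46 + (+0.007106)·(170) + (+0.001230)·(95) = 54.46 +1.208 +0.117 = 55.785 m.

55.8 m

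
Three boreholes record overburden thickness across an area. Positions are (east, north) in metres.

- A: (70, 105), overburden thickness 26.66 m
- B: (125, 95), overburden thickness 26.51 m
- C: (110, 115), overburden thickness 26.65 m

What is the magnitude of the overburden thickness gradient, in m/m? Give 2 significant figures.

0.0060 m/m

Taking A as reference: B−A = (55, -10, -0.15); C−A = (40, 10, -0.01).
Determinant of the coordinate differences = 55·10 − 40·(-10) = 950.
∂d/∂x = [(-0.15)·10 − (-0.01)·(-10)] / 950 = -0.001684
∂d/∂y = [55·(-0.01) − 40·(-0.15)] / 950 = +0.005737
|∇f| = √(-0.001684² + 0.005737²) = 0.005979 m/m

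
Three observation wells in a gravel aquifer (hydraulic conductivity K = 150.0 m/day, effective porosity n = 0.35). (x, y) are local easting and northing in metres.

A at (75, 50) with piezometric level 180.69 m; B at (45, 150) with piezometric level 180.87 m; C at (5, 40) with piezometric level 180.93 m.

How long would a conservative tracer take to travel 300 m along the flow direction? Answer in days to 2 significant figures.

190 days

Differences from A: to B (Δx, Δy, Δh) = (-30, 100, +0.18); to C = (-70, -10, +0.24).
Determinant of the coordinate differences = (-30)·(-10) − (-70)·100 = 7300.
∂h/∂x = [(+0.18)·(-10) − (+0.24)·100] / 7300 = -0.003534
∂h/∂y = [(-30)·(+0.24) − (-70)·(+0.18)] / 7300 = +0.0007397
|∇h| = √(-0.003534² + 0.0007397²) = 0.003611
Seepage velocity v = K·i/n = 150.0 × 0.003611 / 0.35 = 1.548 m/day.
t = 300 / 1.548 = 193.8 days.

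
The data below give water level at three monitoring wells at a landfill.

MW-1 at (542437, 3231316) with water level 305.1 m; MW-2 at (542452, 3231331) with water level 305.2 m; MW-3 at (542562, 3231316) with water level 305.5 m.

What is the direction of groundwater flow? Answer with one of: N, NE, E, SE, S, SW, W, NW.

Differences from MW-1: to MW-2 (Δx, Δy, Δh) = (15, 15, +0.1); to MW-3 = (125, 0, +0.4).
Determinant of the coordinate differences = 15·0 − 125·15 = -1875.
∂h/∂x = [(+0.1)·0 − (+0.4)·15] / -1875 = +0.003200
∂h/∂y = [15·(+0.4) − 125·(+0.1)] / -1875 = +0.003467
Flow = −∇h = (-0.003200 east, -0.003467 north), which points southwest.

SW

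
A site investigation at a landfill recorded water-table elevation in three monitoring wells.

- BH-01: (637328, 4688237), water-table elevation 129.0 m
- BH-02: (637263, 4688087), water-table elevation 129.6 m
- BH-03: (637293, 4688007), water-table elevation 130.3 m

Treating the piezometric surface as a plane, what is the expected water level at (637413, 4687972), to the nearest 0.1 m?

Differences from BH-01: to BH-02 (Δx, Δy, Δh) = (-65, -150, +0.6); to BH-03 = (-35, -230, +1.3).
Solve a·Δx + b·Δy = Δh: det = (-65)·(-230) − (-35)·(-150) = 9700.
∂h/∂x = [(+0.6)·(-230) − (+1.3)·(-150)] / 9700 = +0.005876
∂h/∂y = [(-65)·(+1.3) − (-35)·(+0.6)] / 9700 = -0.006546
h(637413, 4687972) = 129.0 + (+0.005876)·(85) + (-0.006546)·(-265) = 129.0 +0.499 +1.735 = 131.234 m.

131.2 m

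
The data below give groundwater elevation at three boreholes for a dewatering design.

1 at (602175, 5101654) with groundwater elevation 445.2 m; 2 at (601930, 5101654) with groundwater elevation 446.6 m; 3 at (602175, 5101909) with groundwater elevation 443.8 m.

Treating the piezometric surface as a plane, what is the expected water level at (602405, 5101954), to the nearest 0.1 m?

∂h/∂x = (446.6 − 445.2) / (601930 − 602175) = -0.005714
∂h/∂y = (443.8 − 445.2) / (5101909 − 5101654) = -0.005490
h(602405, 5101954) = 445.2 + (-0.005714)·(230) + (-0.005490)·(300) = 445.2 -1.314 -1.647 = 442.239 m.

442.2 m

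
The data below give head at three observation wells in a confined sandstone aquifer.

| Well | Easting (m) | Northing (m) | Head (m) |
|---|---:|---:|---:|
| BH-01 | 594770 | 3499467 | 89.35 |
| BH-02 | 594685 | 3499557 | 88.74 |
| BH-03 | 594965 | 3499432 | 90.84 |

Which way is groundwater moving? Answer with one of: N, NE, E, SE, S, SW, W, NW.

W

Three-point gradient (reference BH-01): Δ to BH-02 = (-85, 90, -0.61), Δ to BH-03 = (195, -35, +1.49).
∂h/∂x = +0.007736, ∂h/∂y = +0.0005283 (det = -14575).
Flow = −∇h = (-0.007736 east, -0.0005283 north), which points west.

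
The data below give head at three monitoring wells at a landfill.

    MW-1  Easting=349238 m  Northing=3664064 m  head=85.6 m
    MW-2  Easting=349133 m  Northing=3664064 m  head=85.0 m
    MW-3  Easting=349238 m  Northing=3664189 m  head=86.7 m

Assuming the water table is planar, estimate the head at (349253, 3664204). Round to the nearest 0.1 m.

86.9 m

∂h/∂x = (85.0 − 85.6) / (349133 − 349238) = +0.005714
∂h/∂y = (86.7 − 85.6) / (3664189 − 3664064) = +0.008800
h(349253, 3664204) = 85.6 + (+0.005714)·(15) + (+0.008800)·(140) = 85.6 +0.086 +1.232 = 86.918 m.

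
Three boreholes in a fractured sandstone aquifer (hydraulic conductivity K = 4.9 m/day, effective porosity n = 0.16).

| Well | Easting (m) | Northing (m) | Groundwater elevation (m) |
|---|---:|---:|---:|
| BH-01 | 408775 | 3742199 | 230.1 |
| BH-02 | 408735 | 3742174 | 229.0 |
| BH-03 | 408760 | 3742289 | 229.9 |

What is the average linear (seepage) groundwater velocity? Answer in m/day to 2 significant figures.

With h = a·x + b·y + c and BH-01 as origin, the differences give:
  (-40)·a + (-25)·b = -1.1
  (-15)·a + 90·b = -0.2
Eliminate b (×90 and ×(-25), subtract): -3975·a = -104.00 → a = ∂h/∂x = +0.02616
Back-substitute: b = ∂h/∂y = +0.002138.
|∇h| = √(0.02616² + 0.002138²) = 0.02625
Seepage velocity v = K·i/n = 4.9 × 0.02625 / 0.16 = 0.8039 m/day.

0.80 m/day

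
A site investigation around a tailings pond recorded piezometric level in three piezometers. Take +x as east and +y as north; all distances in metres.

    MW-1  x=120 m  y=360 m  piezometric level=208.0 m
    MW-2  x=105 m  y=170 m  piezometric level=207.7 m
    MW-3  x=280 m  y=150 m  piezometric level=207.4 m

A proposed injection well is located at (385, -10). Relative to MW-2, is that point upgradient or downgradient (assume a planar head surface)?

Taking MW-1 as reference: MW-2−MW-1 = (-15, -190, -0.3); MW-3−MW-1 = (160, -210, -0.6).
Determinant of the coordinate differences = (-15)·(-210) − 160·(-190) = 33550.
∂h/∂x = [(-0.3)·(-210) − (-0.6)·(-190)] / 33550 = -0.001520
∂h/∂y = [(-15)·(-0.6) − 160·(-0.3)] / 33550 = +0.001699
Head at (385, -10) = 208.0 + (-0.001520)·(265) + (+0.001699)·(-370) = 206.97 m.
That is lower than the 207.7 m at MW-2, so the point is downgradient.

downgradient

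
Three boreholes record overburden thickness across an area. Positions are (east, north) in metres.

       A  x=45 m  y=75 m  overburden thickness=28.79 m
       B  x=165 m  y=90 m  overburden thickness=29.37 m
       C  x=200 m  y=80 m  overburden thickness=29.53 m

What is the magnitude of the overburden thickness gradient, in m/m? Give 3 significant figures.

0.00480 m/m

With d = a·x + b·y + c and A as origin, the differences give:
  120·a + 15·b = +0.58
  155·a + 5·b = +0.74
Eliminate b (×5 and ×15, subtract): -1725·a = -8.200 → a = ∂d/∂x = +0.004754
Back-substitute: b = ∂d/∂y = +0.0006377.
|∇f| = √(0.004754² + 0.0006377²) = 0.004797 m/m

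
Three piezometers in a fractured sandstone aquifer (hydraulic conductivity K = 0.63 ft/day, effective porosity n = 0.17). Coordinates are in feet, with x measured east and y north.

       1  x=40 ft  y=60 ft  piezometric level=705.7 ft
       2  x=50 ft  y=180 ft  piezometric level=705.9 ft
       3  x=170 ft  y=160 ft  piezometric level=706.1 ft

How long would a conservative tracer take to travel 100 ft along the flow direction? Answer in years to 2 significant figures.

Taking 1 as reference: 2−1 = (10, 120, +0.2); 3−1 = (130, 100, +0.4).
Determinant of the coordinate differences = 10·100 − 130·120 = -14600.
∂h/∂x = [(+0.2)·100 − (+0.4)·120] / -14600 = +0.001918
∂h/∂y = [10·(+0.4) − 130·(+0.2)] / -14600 = +0.001507
|∇h| = √(0.001918² + 0.001507²) = 0.002439
Seepage velocity v = K·i/n = 0.63 × 0.002439 / 0.17 = 0.009039 ft/day.
t = 100 / 0.009039 = 1.106e+04 days = 30.3 years.

30 years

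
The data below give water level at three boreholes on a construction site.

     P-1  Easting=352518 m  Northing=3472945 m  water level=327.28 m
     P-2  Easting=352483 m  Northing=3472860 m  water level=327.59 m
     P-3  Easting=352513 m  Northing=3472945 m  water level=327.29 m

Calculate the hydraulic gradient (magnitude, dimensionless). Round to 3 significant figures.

Differences from P-1: to P-2 (Δx, Δy, Δh) = (-35, -85, +0.31); to P-3 = (-5, 0, +0.01).
Solve a·Δx + b·Δy = Δh: det = (-35)·0 − (-5)·(-85) = -425.
∂h/∂x = [(+0.31)·0 − (+0.01)·(-85)] / -425 = -0.002000
∂h/∂y = [(-35)·(+0.01) − (-5)·(+0.31)] / -425 = -0.002824
|∇h| = √(-0.002000² + -0.002824²) = 0.00346

0.00346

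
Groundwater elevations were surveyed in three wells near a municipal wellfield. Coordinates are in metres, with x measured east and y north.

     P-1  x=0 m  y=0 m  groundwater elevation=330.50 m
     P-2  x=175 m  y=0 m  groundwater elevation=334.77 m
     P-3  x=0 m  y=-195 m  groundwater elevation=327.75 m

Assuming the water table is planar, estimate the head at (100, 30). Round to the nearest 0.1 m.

333.4 m

∂h/∂x = (334.77 − 330.50) / (175 − 0) = +0.02440
∂h/∂y = (327.75 − 330.50) / (-195 − 0) = +0.01410
h(100, 30) = 330.50 + (+0.02440)·(100) + (+0.01410)·(30) = 330.50 +2.440 +0.423 = 333.363 m.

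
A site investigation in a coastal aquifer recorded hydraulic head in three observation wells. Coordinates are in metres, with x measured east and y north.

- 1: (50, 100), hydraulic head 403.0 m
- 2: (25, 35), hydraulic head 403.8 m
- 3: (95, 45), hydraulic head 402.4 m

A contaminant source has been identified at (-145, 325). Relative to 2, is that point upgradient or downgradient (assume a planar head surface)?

With h = a·x + b·y + c and 1 as origin, the differences give:
  (-25)·a + (-65)·b = +0.8
  45·a + (-55)·b = -0.6
Eliminate b (×(-55) and ×(-65), subtract): 4300·a = -83.00 → a = ∂h/∂x = -0.01930
Back-substitute: b = ∂h/∂y = -0.004884.
Head at (-145, 325) = 403.0 + (-0.01930)·(-195) + (-0.004884)·(225) = 405.67 m.
That is higher than the 403.8 m at 2, so the point is upgradient.

upgradient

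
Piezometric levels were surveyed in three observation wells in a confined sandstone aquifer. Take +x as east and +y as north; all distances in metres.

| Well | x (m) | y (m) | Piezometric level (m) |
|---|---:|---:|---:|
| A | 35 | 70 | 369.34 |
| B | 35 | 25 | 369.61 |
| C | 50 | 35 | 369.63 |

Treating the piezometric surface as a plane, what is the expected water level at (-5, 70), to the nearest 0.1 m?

369.1 m

Three-point gradient (reference A): Δ to B = (0, -45, +0.27), Δ to C = (15, -35, +0.29).
∂h/∂x = +0.005333, ∂h/∂y = -0.006000 (det = 675).
h(-5, 70) = 369.34 + (+0.005333)·(-40) + (-0.006000)·(0) = 369.34 -0.213 -0.000 = 369.127 m.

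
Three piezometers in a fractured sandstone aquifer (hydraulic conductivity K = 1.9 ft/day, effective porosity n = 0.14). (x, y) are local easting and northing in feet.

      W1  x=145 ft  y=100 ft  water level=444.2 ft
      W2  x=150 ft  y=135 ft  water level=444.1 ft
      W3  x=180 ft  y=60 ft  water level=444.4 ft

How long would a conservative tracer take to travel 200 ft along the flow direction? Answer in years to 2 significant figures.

11 years

Three-point gradient (reference W1): Δ to W2 = (5, 35, -0.1), Δ to W3 = (35, -40, +0.2).
∂h/∂x = +0.002105, ∂h/∂y = -0.003158 (det = -1425).
|∇h| = √(0.002105² + -0.003158²) = 0.003795
Seepage velocity v = K·i/n = 1.9 × 0.003795 / 0.14 = 0.0515 ft/day.
t = 200 / 0.0515 = 3883 days = 10.6 years.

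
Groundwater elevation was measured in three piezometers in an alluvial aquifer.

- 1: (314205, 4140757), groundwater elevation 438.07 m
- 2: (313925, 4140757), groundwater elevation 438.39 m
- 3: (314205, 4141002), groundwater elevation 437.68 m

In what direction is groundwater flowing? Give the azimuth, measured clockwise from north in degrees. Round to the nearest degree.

036°

∂h/∂x = (438.39 − 438.07) / (313925 − 314205) = -0.001143
∂h/∂y = (437.68 − 438.07) / (4141002 − 4140757) = -0.001592
Flow direction (−∇h) has components (+0.001143 E, +0.001592 N).
Azimuth = atan2(E, N) = atan2(+0.001143, +0.001592) = 35.7° ≈ 036°.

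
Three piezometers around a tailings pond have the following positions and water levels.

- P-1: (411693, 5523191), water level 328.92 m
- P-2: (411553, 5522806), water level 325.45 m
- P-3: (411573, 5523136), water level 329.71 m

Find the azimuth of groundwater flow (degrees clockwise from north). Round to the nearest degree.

Differences from P-1: to P-2 (Δx, Δy, Δh) = (-140, -385, -3.47); to P-3 = (-120, -55, +0.79).
Solve a·Δx + b·Δy = Δh: det = (-140)·(-55) − (-120)·(-385) = -38500.
∂h/∂x = [(-3.47)·(-55) − (+0.79)·(-385)] / -38500 = -0.01286
∂h/∂y = [(-140)·(+0.79) − (-120)·(-3.47)] / -38500 = +0.01369
Flow direction (−∇h) has components (+0.01286 E, -0.01369 N).
Azimuth = atan2(E, N) = atan2(+0.01286, -0.01369) = 136.8° ≈ 137°.

137°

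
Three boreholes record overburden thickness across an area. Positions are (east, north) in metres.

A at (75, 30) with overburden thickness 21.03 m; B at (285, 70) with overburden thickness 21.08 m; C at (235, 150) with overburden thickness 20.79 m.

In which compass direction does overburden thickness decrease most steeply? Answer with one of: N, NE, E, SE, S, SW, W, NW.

N

With d = a·x + b·y + c and A as origin, the differences give:
  210·a + 40·b = +0.05
  160·a + 120·b = -0.24
Eliminate b (×120 and ×40, subtract): 18800·a = 15.600 → a = ∂d/∂x = +0.0008298
Back-substitute: b = ∂d/∂y = -0.003106.
Steepest decrease is along −∇f = (-0.0008298 E, +0.003106 N) → north.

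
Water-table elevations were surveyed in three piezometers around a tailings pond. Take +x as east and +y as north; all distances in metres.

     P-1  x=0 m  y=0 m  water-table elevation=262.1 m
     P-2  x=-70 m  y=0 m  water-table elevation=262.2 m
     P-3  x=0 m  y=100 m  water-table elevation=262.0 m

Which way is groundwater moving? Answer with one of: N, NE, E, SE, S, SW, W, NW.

NE

∂h/∂x = (262.2 − 262.1) / (-70 − 0) = -0.001429
∂h/∂y = (262.0 − 262.1) / (100 − 0) = -0.001000
Flow = −∇h = (+0.001429 east, +0.001000 north), which points northeast.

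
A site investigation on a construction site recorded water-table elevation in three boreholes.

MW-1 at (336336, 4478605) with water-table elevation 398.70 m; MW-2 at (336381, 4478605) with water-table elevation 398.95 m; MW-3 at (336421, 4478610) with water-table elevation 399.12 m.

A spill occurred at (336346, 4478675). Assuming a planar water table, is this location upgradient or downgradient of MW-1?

downgradient

With h = a·x + b·y + c and MW-1 as origin, the differences give:
  45·a + 0·b = +0.25
  85·a + 5·b = +0.42
Eliminate b (×5 and ×0, subtract): 225·a = 1.250 → a = ∂h/∂x = +0.005556
Back-substitute: b = ∂h/∂y = -0.01044.
Head at (336346, 4478675) = 398.70 + (+0.005556)·(10) + (-0.01044)·(70) = 398.02 m.
That is lower than the 398.70 m at MW-1, so the point is downgradient.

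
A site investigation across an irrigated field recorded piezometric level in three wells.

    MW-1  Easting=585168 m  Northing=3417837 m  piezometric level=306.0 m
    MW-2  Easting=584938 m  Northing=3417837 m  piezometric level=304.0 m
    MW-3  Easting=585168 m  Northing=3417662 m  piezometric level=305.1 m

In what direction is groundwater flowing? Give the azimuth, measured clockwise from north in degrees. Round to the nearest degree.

239°

∂h/∂x = (304.0 − 306.0) / (584938 − 585168) = +0.008696
∂h/∂y = (305.1 − 306.0) / (3417662 − 3417837) = +0.005143
Flow direction (−∇h) has components (-0.008696 E, -0.005143 N).
Azimuth = atan2(E, N) = atan2(-0.008696, -0.005143) = 239.4° ≈ 239°.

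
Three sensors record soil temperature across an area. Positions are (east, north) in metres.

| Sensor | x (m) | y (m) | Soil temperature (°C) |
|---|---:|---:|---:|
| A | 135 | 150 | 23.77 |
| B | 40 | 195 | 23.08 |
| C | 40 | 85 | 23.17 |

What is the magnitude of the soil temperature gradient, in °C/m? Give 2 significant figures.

Taking A as reference: B−A = (-95, 45, -0.69); C−A = (-95, -65, -0.60).
Determinant of the coordinate differences = (-95)·(-65) − (-95)·45 = 10450.
∂T/∂x = [(-0.69)·(-65) − (-0.60)·45] / 10450 = +0.006876
∂T/∂y = [(-95)·(-0.60) − (-95)·(-0.69)] / 10450 = -0.0008182
|∇f| = √(0.006876² + -0.0008182²) = 0.006925 °C/m

0.0069 °C/m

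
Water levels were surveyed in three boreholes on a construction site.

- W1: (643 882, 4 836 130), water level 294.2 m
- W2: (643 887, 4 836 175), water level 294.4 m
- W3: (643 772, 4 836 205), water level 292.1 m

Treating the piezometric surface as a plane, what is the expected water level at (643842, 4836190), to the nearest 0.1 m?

Taking W1 as reference: W2−W1 = (5, 45, +0.2); W3−W1 = (-110, 75, -2.1).
Solve a·Δx + b·Δy = Δh: det = 5·75 − (-110)·45 = 5325.
∂h/∂x = [(+0.2)·75 − (-2.1)·45] / 5325 = +0.02056
∂h/∂y = [5·(-2.1) − (-110)·(+0.2)] / 5325 = +0.002160
h(643842, 4836190) = 294.2 + (+0.02056)·(-40) + (+0.002160)·(60) = 294.2 -0.823 +0.130 = 293.507 m.

293.5 m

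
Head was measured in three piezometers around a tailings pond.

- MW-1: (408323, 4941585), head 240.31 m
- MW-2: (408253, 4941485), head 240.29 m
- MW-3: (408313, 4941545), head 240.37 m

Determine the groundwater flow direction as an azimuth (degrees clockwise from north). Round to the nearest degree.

Differences from MW-1: to MW-2 (Δx, Δy, Δh) = (-70, -100, -0.02); to MW-3 = (-10, -40, +0.06).
Determinant of the coordinate differences = (-70)·(-40) − (-10)·(-100) = 1800.
∂h/∂x = [(-0.02)·(-40) − (+0.06)·(-100)] / 1800 = +0.003778
∂h/∂y = [(-70)·(+0.06) − (-10)·(-0.02)] / 1800 = -0.002444
Flow direction (−∇h) has components (-0.003778 E, +0.002444 N).
Azimuth = atan2(E, N) = atan2(-0.003778, +0.002444) = 302.9° ≈ 303°.

303°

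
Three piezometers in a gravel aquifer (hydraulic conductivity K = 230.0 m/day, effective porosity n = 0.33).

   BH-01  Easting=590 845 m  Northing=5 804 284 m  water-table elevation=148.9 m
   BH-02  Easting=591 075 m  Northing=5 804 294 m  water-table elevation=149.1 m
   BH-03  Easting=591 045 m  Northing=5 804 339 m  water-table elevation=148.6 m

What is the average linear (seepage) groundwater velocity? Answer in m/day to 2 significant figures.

Taking BH-01 as reference: BH-02−BH-01 = (230, 10, +0.2); BH-03−BH-01 = (200, 55, -0.3).
Solve a·Δx + b·Δy = Δh: det = 230·55 − 200·10 = 10650.
∂h/∂x = [(+0.2)·55 − (-0.3)·10] / 10650 = +0.001315
∂h/∂y = [230·(-0.3) − 200·(+0.2)] / 10650 = -0.01023
|∇h| = √(0.001315² + -0.01023²) = 0.01031
Seepage velocity v = K·i/n = 230.0 × 0.01031 / 0.33 = 7.186 m/day.

7.2 m/day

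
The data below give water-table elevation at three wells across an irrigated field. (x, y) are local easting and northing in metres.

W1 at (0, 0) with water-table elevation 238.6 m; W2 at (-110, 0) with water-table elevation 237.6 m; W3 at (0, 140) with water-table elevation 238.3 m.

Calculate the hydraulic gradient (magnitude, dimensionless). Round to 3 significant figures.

0.00934

∂h/∂x = (237.6 − 238.6) / (-110 − 0) = +0.009091
∂h/∂y = (238.3 − 238.6) / (140 − 0) = -0.002143
|∇h| = √(0.009091² + -0.002143²) = 0.00934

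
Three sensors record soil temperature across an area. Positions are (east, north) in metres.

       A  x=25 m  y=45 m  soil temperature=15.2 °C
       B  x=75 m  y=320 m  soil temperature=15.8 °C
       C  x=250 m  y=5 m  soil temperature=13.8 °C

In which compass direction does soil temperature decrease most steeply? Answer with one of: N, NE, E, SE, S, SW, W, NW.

SE

Three-point gradient (reference A): Δ to B = (50, 275, +0.6), Δ to C = (225, -40, -1.4).
∂T/∂x = -0.005652, ∂T/∂y = +0.003209 (det = -63875).
Steepest decrease is along −∇f = (+0.005652 E, -0.003209 N) → southeast.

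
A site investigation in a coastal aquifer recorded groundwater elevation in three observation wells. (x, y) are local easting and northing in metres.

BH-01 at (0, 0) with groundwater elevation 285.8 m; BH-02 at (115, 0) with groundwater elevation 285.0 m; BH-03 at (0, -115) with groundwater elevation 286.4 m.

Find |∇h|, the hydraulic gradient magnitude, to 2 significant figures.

0.0087

∂h/∂x = (285.0 − 285.8) / (115 − 0) = -0.006957
∂h/∂y = (286.4 − 285.8) / (-115 − 0) = -0.005217
|∇h| = √(-0.006957² + -0.005217²) = 0.008696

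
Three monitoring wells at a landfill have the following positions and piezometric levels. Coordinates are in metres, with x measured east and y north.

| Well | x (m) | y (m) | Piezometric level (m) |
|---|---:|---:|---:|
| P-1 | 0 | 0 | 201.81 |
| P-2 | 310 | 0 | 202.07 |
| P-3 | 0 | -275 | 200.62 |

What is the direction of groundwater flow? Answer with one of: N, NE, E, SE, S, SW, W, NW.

S

∂h/∂x = (202.07 − 201.81) / (310 − 0) = +0.0008387
∂h/∂y = (200.62 − 201.81) / (-275 − 0) = +0.004327
Flow = −∇h = (-0.0008387 east, -0.004327 north), which points south.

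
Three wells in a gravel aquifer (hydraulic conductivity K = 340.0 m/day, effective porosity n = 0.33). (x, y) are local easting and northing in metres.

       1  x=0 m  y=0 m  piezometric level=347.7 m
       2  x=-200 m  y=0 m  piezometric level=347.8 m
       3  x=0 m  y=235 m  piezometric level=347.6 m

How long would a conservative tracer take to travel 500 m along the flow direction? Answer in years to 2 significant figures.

2.0 years

∂h/∂x = (347.8 − 347.7) / (-200 − 0) = -0.0005000
∂h/∂y = (347.6 − 347.7) / (235 − 0) = -0.0004255
|∇h| = √(-0.0005000² + -0.0004255²) = 0.0006565
Seepage velocity v = K·i/n = 340.0 × 0.0006565 / 0.33 = 0.6764 m/day.
t = 500 / 0.6764 = 739.2 days = 2.02 years.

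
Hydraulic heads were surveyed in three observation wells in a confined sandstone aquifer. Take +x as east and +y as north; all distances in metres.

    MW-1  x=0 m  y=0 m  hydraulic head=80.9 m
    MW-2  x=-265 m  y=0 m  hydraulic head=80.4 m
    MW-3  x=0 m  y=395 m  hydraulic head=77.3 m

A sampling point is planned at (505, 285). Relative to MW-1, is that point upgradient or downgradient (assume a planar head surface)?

downgradient

∂h/∂x = (80.4 − 80.9) / (-265 − 0) = +0.001887
∂h/∂y = (77.3 − 80.9) / (395 − 0) = -0.009114
Head at (505, 285) = 80.9 + (+0.001887)·(505) + (-0.009114)·(285) = 79.26 m.
That is lower than the 80.9 m at MW-1, so the point is downgradient.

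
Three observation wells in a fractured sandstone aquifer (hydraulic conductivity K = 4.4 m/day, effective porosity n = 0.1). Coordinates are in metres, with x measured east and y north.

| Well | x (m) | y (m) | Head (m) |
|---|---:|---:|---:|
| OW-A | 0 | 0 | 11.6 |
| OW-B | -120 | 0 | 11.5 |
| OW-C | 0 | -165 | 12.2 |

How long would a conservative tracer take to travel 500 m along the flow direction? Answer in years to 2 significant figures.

8.3 years

∂h/∂x = (11.5 − 11.6) / (-120 − 0) = +0.0008333
∂h/∂y = (12.2 − 11.6) / (-165 − 0) = -0.003636
|∇h| = √(0.0008333² + -0.003636²) = 0.00373
Seepage velocity v = K·i/n = 4.4 × 0.00373 / 0.1 = 0.1641 m/day.
t = 500 / 0.1641 = 3047 days = 8.34 years.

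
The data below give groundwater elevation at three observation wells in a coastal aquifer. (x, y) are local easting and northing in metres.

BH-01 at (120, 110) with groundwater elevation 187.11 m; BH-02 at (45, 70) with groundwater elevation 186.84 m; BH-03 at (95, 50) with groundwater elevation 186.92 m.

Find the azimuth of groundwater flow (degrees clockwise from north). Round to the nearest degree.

Three-point gradient (reference BH-01): Δ to BH-02 = (-75, -40, -0.27), Δ to BH-03 = (-25, -60, -0.19).
∂h/∂x = +0.002457, ∂h/∂y = +0.002143 (det = 3500).
Flow direction (−∇h) has components (-0.002457 E, -0.002143 N).
Azimuth = atan2(E, N) = atan2(-0.002457, -0.002143) = 228.9° ≈ 229°.

229°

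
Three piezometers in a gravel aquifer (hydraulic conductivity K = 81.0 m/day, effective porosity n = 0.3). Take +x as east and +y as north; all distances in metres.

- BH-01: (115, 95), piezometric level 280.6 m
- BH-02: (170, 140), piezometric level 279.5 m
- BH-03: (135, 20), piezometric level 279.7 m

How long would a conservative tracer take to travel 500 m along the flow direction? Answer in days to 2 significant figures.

Taking BH-01 as reference: BH-02−BH-01 = (55, 45, -1.1); BH-03−BH-01 = (20, -75, -0.9).
Determinant of the coordinate differences = 55·(-75) − 20·45 = -5025.
∂h/∂x = [(-1.1)·(-75) − (-0.9)·45] / -5025 = -0.02448
∂h/∂y = [55·(-0.9) − 20·(-1.1)] / -5025 = +0.005473
|∇h| = √(-0.02448² + 0.005473²) = 0.02508
Seepage velocity v = K·i/n = 81.0 × 0.02508 / 0.3 = 6.772 m/day.
t = 500 / 6.772 = 73.83 days.

74 days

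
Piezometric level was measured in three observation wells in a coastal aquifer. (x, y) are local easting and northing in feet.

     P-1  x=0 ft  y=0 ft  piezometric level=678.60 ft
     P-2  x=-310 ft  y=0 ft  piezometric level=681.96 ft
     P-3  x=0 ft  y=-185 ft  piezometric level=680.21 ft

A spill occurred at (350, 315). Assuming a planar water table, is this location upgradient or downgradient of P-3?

downgradient

∂h/∂x = (681.96 − 678.60) / (-310 − 0) = -0.01084
∂h/∂y = (680.21 − 678.60) / (-185 − 0) = -0.008703
Head at (350, 315) = 678.60 + (-0.01084)·(350) + (-0.008703)·(315) = 672.07 ft.
That is lower than the 680.21 ft at P-3, so the point is downgradient.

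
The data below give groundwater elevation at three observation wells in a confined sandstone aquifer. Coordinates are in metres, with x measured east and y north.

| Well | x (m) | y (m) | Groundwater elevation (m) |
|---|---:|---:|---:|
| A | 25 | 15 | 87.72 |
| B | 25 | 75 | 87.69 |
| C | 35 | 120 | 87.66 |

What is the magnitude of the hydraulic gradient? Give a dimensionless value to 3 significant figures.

Taking A as reference: B−A = (0, 60, -0.03); C−A = (10, 105, -0.06).
Solve a·Δx + b·Δy = Δh: det = 0·105 − 10·60 = -600.
∂h/∂x = [(-0.03)·105 − (-0.06)·60] / -600 = -0.0007500
∂h/∂y = [0·(-0.06) − 10·(-0.03)] / -600 = -0.0005000
|∇h| = √(-0.0007500² + -0.0005000²) = 0.0009014

0.000901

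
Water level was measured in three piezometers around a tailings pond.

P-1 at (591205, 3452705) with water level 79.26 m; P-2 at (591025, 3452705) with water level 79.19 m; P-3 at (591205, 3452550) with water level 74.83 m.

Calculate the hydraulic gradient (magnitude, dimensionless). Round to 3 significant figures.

∂h/∂x = (79.19 − 79.26) / (591025 − 591205) = +0.0003889
∂h/∂y = (74.83 − 79.26) / (3452550 − 3452705) = +0.02858
|∇h| = √(0.0003889² + 0.02858²) = 0.02858

0.0286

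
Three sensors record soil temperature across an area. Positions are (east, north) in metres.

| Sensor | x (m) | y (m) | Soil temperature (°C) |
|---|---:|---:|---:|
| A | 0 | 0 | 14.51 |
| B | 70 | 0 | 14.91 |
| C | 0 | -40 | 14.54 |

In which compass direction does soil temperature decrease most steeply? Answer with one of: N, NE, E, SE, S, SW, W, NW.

W

∂T/∂x = (14.91 − 14.51) / (70 − 0) = +0.005714
∂T/∂y = (14.54 − 14.51) / (-40 − 0) = -0.0007500
Steepest decrease is along −∇f = (-0.005714 E, +0.0007500 N) → west.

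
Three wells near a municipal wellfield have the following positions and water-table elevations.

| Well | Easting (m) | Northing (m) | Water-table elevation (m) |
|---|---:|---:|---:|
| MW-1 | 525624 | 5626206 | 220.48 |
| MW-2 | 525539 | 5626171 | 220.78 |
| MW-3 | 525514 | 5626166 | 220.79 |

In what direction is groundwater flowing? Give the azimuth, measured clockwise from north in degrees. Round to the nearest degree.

350°

Differences from MW-1: to MW-2 (Δx, Δy, Δh) = (-85, -35, +0.30); to MW-3 = (-110, -40, +0.31).
Determinant of the coordinate differences = (-85)·(-40) − (-110)·(-35) = -450.
∂h/∂x = [(+0.30)·(-40) − (+0.31)·(-35)] / -450 = +0.002556
∂h/∂y = [(-85)·(+0.31) − (-110)·(+0.30)] / -450 = -0.01478
Flow direction (−∇h) has components (-0.002556 E, +0.01478 N).
Azimuth = atan2(E, N) = atan2(-0.002556, +0.01478) = 350.2° ≈ 350°.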